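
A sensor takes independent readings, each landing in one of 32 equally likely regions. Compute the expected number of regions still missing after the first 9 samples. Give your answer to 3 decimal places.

For each region, P(unseen after 9) = (31/32)^9 = 0.7515.
By linearity of expectation, E[unseen] = 32·(31/32)^9 = 24.0467.

24.047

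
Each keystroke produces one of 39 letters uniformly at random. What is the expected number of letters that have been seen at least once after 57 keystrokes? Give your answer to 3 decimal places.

For each letter, P(seen in 57 keystrokes) = 1 - (38/39)^57 = 0.7725.
By linearity of expectation, E[distinct seen] = 39·(1 - (38/39)^57) = 30.1275.

30.127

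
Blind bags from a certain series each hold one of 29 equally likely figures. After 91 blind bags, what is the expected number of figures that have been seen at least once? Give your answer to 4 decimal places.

For each figure, P(seen in 91 blind bags) = 1 - (28/29)^91 = 0.95896.
By linearity of expectation, E[distinct seen] = 29·(1 - (28/29)^91) = 27.80996.

27.8100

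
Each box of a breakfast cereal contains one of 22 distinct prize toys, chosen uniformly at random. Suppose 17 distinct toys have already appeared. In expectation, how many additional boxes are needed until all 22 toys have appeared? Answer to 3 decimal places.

From k distinct to k+1 distinct takes on average 22/(22-k) boxes.
Sum over k = 17,...,21: E = 22/5 + 22/4 + 22/3 + 22/2 + 22/1 = 50.2333.

50.233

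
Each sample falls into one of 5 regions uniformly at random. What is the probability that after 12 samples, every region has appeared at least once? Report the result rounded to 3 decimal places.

Let A_i be the event that region i is missing after 12 samples. By inclusion–exclusion on the A_i,
P(all seen) = Σ_{j=0}^{5} (-1)^j C(5,j)((5-j)/5)^12
= 1.0000 - 0.3436 + 0.0218 - 0.0002 + 0.0000 - 0.0000
= 0.6780.

0.678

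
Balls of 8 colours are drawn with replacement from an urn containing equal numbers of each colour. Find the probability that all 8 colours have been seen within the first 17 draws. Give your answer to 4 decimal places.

Let A_i be the event that colour i is missing after 17 draws. By inclusion–exclusion on the A_i,
P(all seen) = Σ_{j=0}^{8} (-1)^j C(8,j)((8-j)/8)^17
= 1.00000 - 0.82647 + 0.21047 - 0.01897 + 0.00053 - 0.00000 + 0.00000 - 0.00000 + 0.00000
= 0.36556.

0.3656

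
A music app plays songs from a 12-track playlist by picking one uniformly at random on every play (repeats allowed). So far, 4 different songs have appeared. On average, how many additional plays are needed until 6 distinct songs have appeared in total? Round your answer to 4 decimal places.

3.2143

From k distinct to k+1 distinct takes on average 12/(12-k) plays.
Sum over k = 4,...,5: E = 12/8 + 12/7 = 3.21429.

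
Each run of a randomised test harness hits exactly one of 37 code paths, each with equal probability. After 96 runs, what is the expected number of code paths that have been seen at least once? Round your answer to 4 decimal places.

34.3339

For each code path, P(seen in 96 runs) = 1 - (36/37)^96 = 0.92794.
By linearity of expectation, E[distinct seen] = 37·(1 - (36/37)^96) = 34.33390.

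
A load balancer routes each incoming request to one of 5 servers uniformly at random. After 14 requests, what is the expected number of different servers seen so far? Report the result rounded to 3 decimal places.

4.780

For each server, P(seen in 14 requests) = 1 - (4/5)^14 = 0.9560.
By linearity of expectation, E[distinct seen] = 5·(1 - (4/5)^14) = 4.7801.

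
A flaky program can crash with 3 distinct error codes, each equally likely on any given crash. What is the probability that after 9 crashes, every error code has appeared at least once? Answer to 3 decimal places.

By inclusion–exclusion over which error codes are missing,
P(all seen) = Σ_{j=0}^{3} (-1)^j C(3,j)((3-j)/3)^9
= 1.0000 - 0.0780 + 0.0002 - 0.0000
= 0.9221.

0.922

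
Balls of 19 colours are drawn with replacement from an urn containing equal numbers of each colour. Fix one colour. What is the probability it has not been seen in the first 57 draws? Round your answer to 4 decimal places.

0.0459

On each draw the fixed colour fails to appear with probability 18/19.
P(still missing after 57) = (18/19)^57 = 0.04588.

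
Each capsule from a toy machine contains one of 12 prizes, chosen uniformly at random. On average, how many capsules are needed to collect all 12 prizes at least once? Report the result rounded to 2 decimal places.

37.24

After k distinct prizes have appeared, the next capsule gives a new one with probability (12-k)/12, so the expected wait for the (k+1)-th is 12/(12-k).
E[T] = 12/12 + 12/11 + 12/10 + ... + 12/2 + 12/1 = 12·H_{12}.
H_{12} = 3.103, so E[T] = 37.239.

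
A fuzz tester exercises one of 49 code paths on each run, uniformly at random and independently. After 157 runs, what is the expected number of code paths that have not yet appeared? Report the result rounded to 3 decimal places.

1.924

For each code path, P(unseen after 157) = (48/49)^157 = 0.0393.
By linearity of expectation, E[unseen] = 49·(48/49)^157 = 1.9244.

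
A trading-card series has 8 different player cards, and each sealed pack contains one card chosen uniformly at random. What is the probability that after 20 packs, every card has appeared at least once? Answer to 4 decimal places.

0.5306

Let A_i be the event that card i is missing after 20 packs. By inclusion–exclusion on the A_i,
P(all seen) = Σ_{j=0}^{8} (-1)^j C(8,j)((8-j)/8)^20
= 1.00000 - 0.55367 + 0.08879 - 0.00463 + 0.00007 - 0.00000 + 0.00000 - 0.00000 + 0.00000
= 0.53056.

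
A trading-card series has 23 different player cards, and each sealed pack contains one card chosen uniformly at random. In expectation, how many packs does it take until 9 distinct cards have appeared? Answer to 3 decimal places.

11.103

Going from k to k+1 distinct takes a geometric number of packs with mean 23/(23-k).
Sum over k = 0,...,8: E = 23/23 + 23/22 + 23/21 + ... + 23/16 + 23/15 = 11.1028.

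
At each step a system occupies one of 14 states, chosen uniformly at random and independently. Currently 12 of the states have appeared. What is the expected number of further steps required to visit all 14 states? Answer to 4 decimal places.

From k distinct to k+1 distinct takes on average 14/(14-k) steps.
Sum over k = 12,...,13: E = 14/2 + 14/1 = 21.00000.

21.0000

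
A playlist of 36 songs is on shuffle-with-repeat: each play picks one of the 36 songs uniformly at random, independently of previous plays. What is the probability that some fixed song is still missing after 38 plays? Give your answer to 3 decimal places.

0.343

Each play misses the fixed song with probability (36-1)/36 = 35/36, independently.
P(still missing after 38) = (35/36)^38 = 0.3428.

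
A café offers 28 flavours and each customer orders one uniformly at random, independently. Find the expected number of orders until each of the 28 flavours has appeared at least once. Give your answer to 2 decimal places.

The wait to go from k to k+1 distinct flavours is geometric with mean 28/(28-k).
E[T] = 28/28 + 28/27 + 28/26 + ... + 28/2 + 28/1 = 28·H_{28}.
H_{28} = 3.927, so E[T] = 109.961.

109.96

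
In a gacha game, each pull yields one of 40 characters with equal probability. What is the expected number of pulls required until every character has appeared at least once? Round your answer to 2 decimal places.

After k distinct characters have appeared, the next pull gives a new one with probability (40-k)/40, so the expected wait for the (k+1)-th is 40/(40-k).
E[T] = 40/40 + 40/39 + 40/38 + ... + 40/2 + 40/1 = 40·H_{40}.
H_{40} = 4.279, so E[T] = 171.142.

171.14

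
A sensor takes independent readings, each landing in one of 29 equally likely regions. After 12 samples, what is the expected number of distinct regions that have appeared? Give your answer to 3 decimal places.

9.967

For each region, P(seen in 12 samples) = 1 - (28/29)^12 = 0.3437.
By linearity of expectation, E[distinct seen] = 29·(1 - (28/29)^12) = 9.9665.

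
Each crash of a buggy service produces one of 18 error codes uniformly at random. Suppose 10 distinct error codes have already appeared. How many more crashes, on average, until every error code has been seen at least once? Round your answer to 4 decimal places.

With k distinct error codes already seen, the next new one takes an expected 18/(18-k) crashes.
Sum over k = 10,...,17: E = 18/8 + 18/7 + 18/6 + ... + 18/2 + 18/1 = 48.92143.

48.9214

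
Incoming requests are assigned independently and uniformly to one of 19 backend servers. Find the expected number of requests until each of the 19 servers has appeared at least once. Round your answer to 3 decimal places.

The wait to go from k to k+1 distinct servers is geometric with mean 19/(19-k).
E[T] = 19/19 + 19/18 + 19/17 + ... + 19/2 + 19/1 = 19·H_{19}.
H_{19} = 3.5477, so E[T] = 67.4071.

67.407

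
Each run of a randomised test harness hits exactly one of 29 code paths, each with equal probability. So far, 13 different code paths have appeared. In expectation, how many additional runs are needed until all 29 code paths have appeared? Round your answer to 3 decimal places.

98.041

With k distinct code paths already seen, the next new one takes an expected 29/(29-k) runs.
Sum over k = 13,...,28: E = 29/16 + 29/15 + 29/14 + ... + 29/2 + 29/1 = 98.0411.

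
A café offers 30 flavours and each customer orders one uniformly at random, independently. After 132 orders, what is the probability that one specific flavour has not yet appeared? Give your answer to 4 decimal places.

0.0114

On each order the fixed flavour fails to appear with probability 29/30.
P(still missing after 132) = (29/30)^132 = 0.01139.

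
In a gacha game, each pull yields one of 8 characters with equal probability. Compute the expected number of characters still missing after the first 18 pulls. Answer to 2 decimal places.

For each character, P(unseen after 18) = (7/8)^18 = 0.090.
By linearity of expectation, E[unseen] = 8·(7/8)^18 = 0.723.

0.72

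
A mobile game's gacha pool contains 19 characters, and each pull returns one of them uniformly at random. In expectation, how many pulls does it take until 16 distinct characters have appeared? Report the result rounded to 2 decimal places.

32.57

With k distinct characters already seen, the next new one arrives after an expected 19/(19-k) pulls.
Sum over k = 0,...,15: E = 19/19 + 19/18 + 19/17 + ... + 19/5 + 19/4 = 32.574.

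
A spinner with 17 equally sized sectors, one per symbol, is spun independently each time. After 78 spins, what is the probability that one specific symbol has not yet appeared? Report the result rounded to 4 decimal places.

0.0088

On each spin the fixed symbol fails to appear with probability 16/17.
P(still missing after 78) = (16/17)^78 = 0.00884.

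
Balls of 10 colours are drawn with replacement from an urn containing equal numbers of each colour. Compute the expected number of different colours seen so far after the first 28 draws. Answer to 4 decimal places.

9.4767

For each colour, P(seen in 28 draws) = 1 - (9/10)^28 = 0.94767.
By linearity of expectation, E[distinct seen] = 10·(1 - (9/10)^28) = 9.47665.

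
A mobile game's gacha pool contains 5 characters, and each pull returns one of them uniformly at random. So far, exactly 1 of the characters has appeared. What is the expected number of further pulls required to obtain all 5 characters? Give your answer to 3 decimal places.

The wait to go from k to k+1 distinct characters is geometric with mean 5/(5-k).
Sum over k = 1,...,4: E = 5/4 + 5/3 + 5/2 + 5/1 = 10.4167.

10.417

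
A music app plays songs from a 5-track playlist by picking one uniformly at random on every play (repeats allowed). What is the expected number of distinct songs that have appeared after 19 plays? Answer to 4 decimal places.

For each song, P(seen in 19 plays) = 1 - (4/5)^19 = 0.98559.
By linearity of expectation, E[distinct seen] = 5·(1 - (4/5)^19) = 4.92794.

4.9279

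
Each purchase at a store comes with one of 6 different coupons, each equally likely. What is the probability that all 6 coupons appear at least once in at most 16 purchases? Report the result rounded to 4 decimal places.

By inclusion–exclusion over which coupons are missing,
P(all seen) = Σ_{j=0}^{6} (-1)^j C(6,j)((6-j)/6)^16
= 1.00000 - 0.32453 + 0.02284 - 0.00031 + 0.00000 - 0.00000 + 0.00000
= 0.69800.

0.6980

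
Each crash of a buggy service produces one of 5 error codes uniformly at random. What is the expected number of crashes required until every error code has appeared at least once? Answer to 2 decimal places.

11.42

Split into phases: going from k distinct to k+1 distinct takes on average 5/(5-k) crashes.
E[T] = 5/5 + 5/4 + 5/3 + 5/2 + 5/1 = 5·H_{5}.
H_{5} = 2.283, so E[T] = 11.417.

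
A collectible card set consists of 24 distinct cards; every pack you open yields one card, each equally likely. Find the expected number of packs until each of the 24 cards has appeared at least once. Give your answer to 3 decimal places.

The wait to go from k to k+1 distinct cards is geometric with mean 24/(24-k).
E[T] = 24/24 + 24/23 + 24/22 + ... + 24/2 + 24/1 = 24·H_{24}.
H_{24} = 3.7760, so E[T] = 90.6230.

90.623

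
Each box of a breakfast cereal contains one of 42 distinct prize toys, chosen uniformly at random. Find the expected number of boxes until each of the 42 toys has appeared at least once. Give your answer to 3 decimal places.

181.723

Split into phases: going from k distinct to k+1 distinct takes on average 42/(42-k) boxes.
E[T] = 42/42 + 42/41 + 42/40 + ... + 42/2 + 42/1 = 42·H_{42}.
H_{42} = 4.3267, so E[T] = 181.7232.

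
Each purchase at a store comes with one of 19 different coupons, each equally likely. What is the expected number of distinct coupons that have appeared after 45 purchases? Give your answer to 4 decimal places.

17.3324

For each coupon, P(seen in 45 purchases) = 1 - (18/19)^45 = 0.91223.
By linearity of expectation, E[distinct seen] = 19·(1 - (18/19)^45) = 17.33235.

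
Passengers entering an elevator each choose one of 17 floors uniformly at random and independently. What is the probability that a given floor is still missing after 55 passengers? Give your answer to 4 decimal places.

On each passenger the fixed floor fails to appear with probability 16/17.
P(still missing after 55) = (16/17)^55 = 0.03564.

0.0356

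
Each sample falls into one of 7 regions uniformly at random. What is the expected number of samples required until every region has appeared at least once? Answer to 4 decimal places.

18.1500

The wait to go from k to k+1 distinct regions is geometric with mean 7/(7-k).
E[T] = 7/7 + 7/6 + 7/5 + ... + 7/2 + 7/1 = 7·H_{7}.
H_{7} = 2.59286, so E[T] = 18.15000.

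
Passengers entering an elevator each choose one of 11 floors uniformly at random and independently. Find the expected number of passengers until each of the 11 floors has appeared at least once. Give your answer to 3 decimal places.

33.219

Split into phases: going from k distinct to k+1 distinct takes on average 11/(11-k) passengers.
E[T] = 11/11 + 11/10 + 11/9 + ... + 11/2 + 11/1 = 11·H_{11}.
H_{11} = 3.0199, so E[T] = 33.2187.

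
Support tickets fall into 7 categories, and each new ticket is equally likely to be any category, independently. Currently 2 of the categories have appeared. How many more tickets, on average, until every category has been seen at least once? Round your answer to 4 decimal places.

15.9833

From k distinct to k+1 distinct takes on average 7/(7-k) tickets.
Sum over k = 2,...,6: E = 7/5 + 7/4 + 7/3 + 7/2 + 7/1 = 15.98333.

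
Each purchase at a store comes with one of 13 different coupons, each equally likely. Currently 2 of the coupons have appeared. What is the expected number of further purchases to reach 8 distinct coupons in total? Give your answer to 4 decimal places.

The wait to go from k to k+1 distinct coupons is geometric with mean 13/(13-k).
Sum over k = 2,...,7: E = 13/11 + 13/10 + 13/9 + 13/8 + 13/7 + 13/6 = 9.57507.

9.5751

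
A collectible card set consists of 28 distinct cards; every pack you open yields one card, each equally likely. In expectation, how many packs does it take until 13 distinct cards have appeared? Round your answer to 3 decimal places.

17.050

Going from k to k+1 distinct takes a geometric number of packs with mean 28/(28-k).
Sum over k = 0,...,12: E = 28/28 + 28/27 + 28/26 + ... + 28/17 + 28/16 = 17.0504.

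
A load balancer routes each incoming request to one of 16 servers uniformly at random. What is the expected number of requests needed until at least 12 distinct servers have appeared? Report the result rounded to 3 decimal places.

20.758

With k distinct servers already seen, the next new one arrives after an expected 16/(16-k) requests.
Sum over k = 0,...,11: E = 16/16 + 16/15 + 16/14 + ... + 16/6 + 16/5 = 20.7583.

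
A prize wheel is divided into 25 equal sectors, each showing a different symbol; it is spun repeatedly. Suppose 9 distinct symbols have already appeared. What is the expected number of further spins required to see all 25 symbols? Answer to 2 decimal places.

84.52

The wait to go from k to k+1 distinct symbols is geometric with mean 25/(25-k).
Sum over k = 9,...,24: E = 25/16 + 25/15 + 25/14 + ... + 25/2 + 25/1 = 84.518.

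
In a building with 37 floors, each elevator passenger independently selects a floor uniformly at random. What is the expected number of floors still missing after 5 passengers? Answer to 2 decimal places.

32.26

For each floor, P(unseen after 5) = (36/37)^5 = 0.872.
By linearity of expectation, E[unseen] = 37·(36/37)^5 = 32.263.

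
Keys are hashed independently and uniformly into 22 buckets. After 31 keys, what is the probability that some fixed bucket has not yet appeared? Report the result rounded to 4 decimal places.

0.2364

On each key the fixed bucket fails to appear with probability 21/22.
P(still missing after 31) = (21/22)^31 = 0.23643.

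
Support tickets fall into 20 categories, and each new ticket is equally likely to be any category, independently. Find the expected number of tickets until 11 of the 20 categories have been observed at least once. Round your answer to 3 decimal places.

15.375

With k distinct categories already seen, the next new one arrives after an expected 20/(20-k) tickets.
Sum over k = 0,...,10: E = 20/20 + 20/19 + 20/18 + ... + 20/11 + 20/10 = 15.3754.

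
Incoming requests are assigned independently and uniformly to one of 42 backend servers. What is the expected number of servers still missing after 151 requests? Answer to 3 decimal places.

For each server, P(unseen after 151) = (41/42)^151 = 0.0263.
By linearity of expectation, E[unseen] = 42·(41/42)^151 = 1.1040.

1.104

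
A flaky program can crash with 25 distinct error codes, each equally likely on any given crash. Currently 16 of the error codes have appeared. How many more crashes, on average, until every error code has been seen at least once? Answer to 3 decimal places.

70.724

From k distinct to k+1 distinct takes on average 25/(25-k) crashes.
Sum over k = 16,...,24: E = 25/9 + 25/8 + 25/7 + ... + 25/2 + 25/1 = 70.7242.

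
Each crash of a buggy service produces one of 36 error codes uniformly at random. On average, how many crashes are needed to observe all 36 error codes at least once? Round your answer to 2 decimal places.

Split into phases: going from k distinct to k+1 distinct takes on average 36/(36-k) crashes.
E[T] = 36/36 + 36/35 + 36/34 + ... + 36/2 + 36/1 = 36·H_{36}.
H_{36} = 4.175, so E[T] = 150.284.

150.28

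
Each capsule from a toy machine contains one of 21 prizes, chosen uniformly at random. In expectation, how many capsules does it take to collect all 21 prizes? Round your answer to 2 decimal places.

The wait to go from k to k+1 distinct prizes is geometric with mean 21/(21-k).
E[T] = 21/21 + 21/20 + 21/19 + ... + 21/2 + 21/1 = 21·H_{21}.
H_{21} = 3.645, so E[T] = 76.553.

76.55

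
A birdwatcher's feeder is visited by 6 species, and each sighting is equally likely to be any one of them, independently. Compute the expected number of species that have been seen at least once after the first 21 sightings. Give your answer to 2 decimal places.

5.87

For each species, P(seen in 21 sightings) = 1 - (5/6)^21 = 0.978.
By linearity of expectation, E[distinct seen] = 6·(1 - (5/6)^21) = 5.870.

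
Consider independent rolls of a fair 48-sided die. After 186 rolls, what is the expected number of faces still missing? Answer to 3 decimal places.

0.956

For each face, P(unseen after 186) = (47/48)^186 = 0.0199.
By linearity of expectation, E[unseen] = 48·(47/48)^186 = 0.9563.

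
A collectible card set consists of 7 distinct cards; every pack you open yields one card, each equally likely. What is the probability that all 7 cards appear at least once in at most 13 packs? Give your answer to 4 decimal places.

Let A_i be the event that card i is missing after 13 packs. By inclusion–exclusion on the A_i,
P(all seen) = Σ_{j=0}^{7} (-1)^j C(7,j)((7-j)/7)^13
= 1.00000 - 0.94360 + 0.26458 - 0.02424 + 0.00058 - 0.00000 + 0.00000 - 0.00000
= 0.29731.

0.2973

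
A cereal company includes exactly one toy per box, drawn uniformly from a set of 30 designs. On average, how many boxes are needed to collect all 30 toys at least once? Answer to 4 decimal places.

119.8496

Split into phases: going from k distinct to k+1 distinct takes on average 30/(30-k) boxes.
E[T] = 30/30 + 30/29 + 30/28 + ... + 30/2 + 30/1 = 30·H_{30}.
H_{30} = 3.99499, so E[T] = 119.84961.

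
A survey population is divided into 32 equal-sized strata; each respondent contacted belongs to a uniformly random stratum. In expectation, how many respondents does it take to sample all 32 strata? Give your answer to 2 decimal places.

After k distinct strata have appeared, the next respondent gives a new one with probability (32-k)/32, so the expected wait for the (k+1)-th is 32/(32-k).
E[T] = 32/32 + 32/31 + 32/30 + ... + 32/2 + 32/1 = 32·H_{32}.
H_{32} = 4.058, so E[T] = 129.872.

129.87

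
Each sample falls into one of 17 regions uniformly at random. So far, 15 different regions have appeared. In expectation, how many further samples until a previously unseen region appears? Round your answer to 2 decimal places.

8.50

The number of samples until the next new region is geometric with success probability 2/17, so its mean is 17/2.
E = 17/2 = 8.500.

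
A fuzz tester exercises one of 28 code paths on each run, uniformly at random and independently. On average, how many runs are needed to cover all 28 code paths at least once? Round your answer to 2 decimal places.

109.96

The wait to go from k to k+1 distinct code paths is geometric with mean 28/(28-k).
E[T] = 28/28 + 28/27 + 28/26 + ... + 28/2 + 28/1 = 28·H_{28}.
H_{28} = 3.927, so E[T] = 109.961.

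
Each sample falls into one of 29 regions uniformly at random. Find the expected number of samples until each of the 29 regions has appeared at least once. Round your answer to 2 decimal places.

114.89

After k distinct regions have appeared, the next sample gives a new one with probability (29-k)/29, so the expected wait for the (k+1)-th is 29/(29-k).
E[T] = 29/29 + 29/28 + 29/27 + ... + 29/2 + 29/1 = 29·H_{29}.
H_{29} = 3.962, so E[T] = 114.888.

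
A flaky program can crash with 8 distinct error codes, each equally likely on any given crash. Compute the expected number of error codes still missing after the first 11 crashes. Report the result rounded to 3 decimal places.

1.842

For each error code, P(unseen after 11) = (7/8)^11 = 0.2302.
By linearity of expectation, E[unseen] = 8·(7/8)^11 = 1.8415.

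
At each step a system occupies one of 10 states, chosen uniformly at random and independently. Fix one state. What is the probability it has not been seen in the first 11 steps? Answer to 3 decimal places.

On each step the fixed state fails to appear with probability 9/10.
P(still missing after 11) = (9/10)^11 = 0.3138.

0.314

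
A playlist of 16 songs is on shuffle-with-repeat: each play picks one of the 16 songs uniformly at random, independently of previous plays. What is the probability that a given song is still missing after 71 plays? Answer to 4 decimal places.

Each play misses the fixed song with probability (16-1)/16 = 15/16, independently.
P(still missing after 71) = (15/16)^71 = 0.01023.

0.0102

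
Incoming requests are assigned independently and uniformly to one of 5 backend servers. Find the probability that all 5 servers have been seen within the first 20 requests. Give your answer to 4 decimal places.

0.9427

Let A_i be the event that server i is missing after 20 requests. By inclusion–exclusion on the A_i,
P(all seen) = Σ_{j=0}^{5} (-1)^j C(5,j)((5-j)/5)^20
= 1.00000 - 0.05765 + 0.00037 - 0.00000 + 0.00000 - 0.00000
= 0.94272.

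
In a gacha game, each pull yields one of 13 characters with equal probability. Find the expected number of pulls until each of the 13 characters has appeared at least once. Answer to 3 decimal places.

41.342

Split into phases: going from k distinct to k+1 distinct takes on average 13/(13-k) pulls.
E[T] = 13/13 + 13/12 + 13/11 + ... + 13/2 + 13/1 = 13·H_{13}.
H_{13} = 3.1801, so E[T] = 41.3417.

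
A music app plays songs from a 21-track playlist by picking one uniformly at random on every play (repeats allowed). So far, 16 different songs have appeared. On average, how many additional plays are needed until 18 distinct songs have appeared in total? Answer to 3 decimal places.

9.450

With k distinct songs already seen, the next new one takes an expected 21/(21-k) plays.
Sum over k = 16,...,17: E = 21/5 + 21/4 = 9.4500.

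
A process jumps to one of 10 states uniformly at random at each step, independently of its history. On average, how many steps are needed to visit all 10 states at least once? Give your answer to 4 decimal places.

29.2897

Split into phases: going from k distinct to k+1 distinct takes on average 10/(10-k) steps.
E[T] = 10/10 + 10/9 + 10/8 + ... + 10/2 + 10/1 = 10·H_{10}.
H_{10} = 2.92897, so E[T] = 29.28968.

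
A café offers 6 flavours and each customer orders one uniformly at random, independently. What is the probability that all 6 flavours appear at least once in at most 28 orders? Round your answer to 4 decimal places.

Let A_i be the event that flavour i is missing after 28 orders. By inclusion–exclusion on the A_i,
P(all seen) = Σ_{j=0}^{6} (-1)^j C(6,j)((6-j)/6)^28
= 1.00000 - 0.03640 + 0.00018 - 0.00000 + 0.00000 - 0.00000 + 0.00000
= 0.96378.

0.9638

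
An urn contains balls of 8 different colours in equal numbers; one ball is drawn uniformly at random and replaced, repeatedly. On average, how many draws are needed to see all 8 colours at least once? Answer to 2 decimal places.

After k distinct colours have appeared, the next draw gives a new one with probability (8-k)/8, so the expected wait for the (k+1)-th is 8/(8-k).
E[T] = 8/8 + 8/7 + 8/6 + ... + 8/2 + 8/1 = 8·H_{8}.
H_{8} = 2.718, so E[T] = 21.743.

21.74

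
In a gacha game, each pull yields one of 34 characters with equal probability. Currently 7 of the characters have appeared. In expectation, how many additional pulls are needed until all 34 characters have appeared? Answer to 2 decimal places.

From k distinct to k+1 distinct takes on average 34/(34-k) pulls.
Sum over k = 7,...,33: E = 34/27 + 34/26 + 34/25 + ... + 34/2 + 34/1 = 132.310.

132.31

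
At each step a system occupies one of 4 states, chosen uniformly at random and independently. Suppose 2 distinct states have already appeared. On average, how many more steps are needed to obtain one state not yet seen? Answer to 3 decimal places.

2.000

Each step yields a new state with probability (4-2)/4 = 2/4, so the wait is geometric with mean 4/2.
E = 4/2 = 2.0000.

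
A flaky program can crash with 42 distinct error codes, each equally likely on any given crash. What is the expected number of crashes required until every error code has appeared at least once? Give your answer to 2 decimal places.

After k distinct error codes have appeared, the next crash gives a new one with probability (42-k)/42, so the expected wait for the (k+1)-th is 42/(42-k).
E[T] = 42/42 + 42/41 + 42/40 + ... + 42/2 + 42/1 = 42·H_{42}.
H_{42} = 4.327, so E[T] = 181.723.

181.72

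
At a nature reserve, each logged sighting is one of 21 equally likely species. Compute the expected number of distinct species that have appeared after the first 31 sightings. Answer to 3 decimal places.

For each species, P(seen in 31 sightings) = 1 - (20/21)^31 = 0.7796.
By linearity of expectation, E[distinct seen] = 21·(1 - (20/21)^31) = 16.3725.

16.372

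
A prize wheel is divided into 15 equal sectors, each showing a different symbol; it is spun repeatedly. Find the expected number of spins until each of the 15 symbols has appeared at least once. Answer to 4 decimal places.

The wait to go from k to k+1 distinct symbols is geometric with mean 15/(15-k).
E[T] = 15/15 + 15/14 + 15/13 + ... + 15/2 + 15/1 = 15·H_{15}.
H_{15} = 3.31823, so E[T] = 49.77343.

49.7734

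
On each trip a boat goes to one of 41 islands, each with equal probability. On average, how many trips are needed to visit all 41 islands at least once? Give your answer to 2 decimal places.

176.42

The wait to go from k to k+1 distinct islands is geometric with mean 41/(41-k).
E[T] = 41/41 + 41/40 + 41/39 + ... + 41/2 + 41/1 = 41·H_{41}.
H_{41} = 4.303, so E[T] = 176.420.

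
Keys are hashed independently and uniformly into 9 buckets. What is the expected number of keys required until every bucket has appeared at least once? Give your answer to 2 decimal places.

Split into phases: going from k distinct to k+1 distinct takes on average 9/(9-k) keys.
E[T] = 9/9 + 9/8 + 9/7 + ... + 9/2 + 9/1 = 9·H_{9}.
H_{9} = 2.829, so E[T] = 25.461.

25.46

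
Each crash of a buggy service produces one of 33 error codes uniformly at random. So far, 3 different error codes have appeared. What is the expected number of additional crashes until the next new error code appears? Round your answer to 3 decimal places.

1.100

The number of crashes until the next new error code is geometric with success probability 30/33, so its mean is 33/30.
E = 33/30 = 1.1000.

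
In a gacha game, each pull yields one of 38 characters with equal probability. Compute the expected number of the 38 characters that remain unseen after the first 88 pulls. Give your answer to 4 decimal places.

3.6356

For each character, P(unseen after 88) = (37/38)^88 = 0.09567.
By linearity of expectation, E[unseen] = 38·(37/38)^88 = 3.63562.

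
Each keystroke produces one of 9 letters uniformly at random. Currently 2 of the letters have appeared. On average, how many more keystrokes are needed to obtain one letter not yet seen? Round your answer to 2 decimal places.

1.29

Each keystroke yields a new letter with probability (9-2)/9 = 7/9, so the wait is geometric with mean 9/7.
E = 9/7 = 1.286.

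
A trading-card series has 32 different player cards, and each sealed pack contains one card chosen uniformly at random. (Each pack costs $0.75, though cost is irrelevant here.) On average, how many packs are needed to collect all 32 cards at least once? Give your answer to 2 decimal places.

The wait to go from k to k+1 distinct cards is geometric with mean 32/(32-k).
E[T] = 32/32 + 32/31 + 32/30 + ... + 32/2 + 32/1 = 32·H_{32}.
H_{32} = 4.058, so E[T] = 129.872.

129.87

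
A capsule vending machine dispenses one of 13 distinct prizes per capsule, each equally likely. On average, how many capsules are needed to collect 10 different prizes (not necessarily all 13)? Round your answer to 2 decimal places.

17.51

With k distinct prizes already seen, the next new one arrives after an expected 13/(13-k) capsules.
Sum over k = 0,...,9: E = 13/13 + 13/12 + 13/11 + ... + 13/5 + 13/4 = 17.508.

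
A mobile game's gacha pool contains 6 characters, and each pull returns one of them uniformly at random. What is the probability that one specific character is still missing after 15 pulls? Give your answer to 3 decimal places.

On each pull the fixed character fails to appear with probability 5/6.
P(still missing after 15) = (5/6)^15 = 0.0649.

0.065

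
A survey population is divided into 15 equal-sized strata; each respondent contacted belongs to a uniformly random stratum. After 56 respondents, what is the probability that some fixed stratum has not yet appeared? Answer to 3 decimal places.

On each respondent the fixed stratum fails to appear with probability 14/15.
P(still missing after 56) = (14/15)^56 = 0.0210.

0.021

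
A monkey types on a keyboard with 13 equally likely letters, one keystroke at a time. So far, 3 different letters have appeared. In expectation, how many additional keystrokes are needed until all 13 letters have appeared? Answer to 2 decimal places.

38.08

From k distinct to k+1 distinct takes on average 13/(13-k) keystrokes.
Sum over k = 3,...,12: E = 13/10 + 13/9 + 13/8 + ... + 13/2 + 13/1 = 38.077.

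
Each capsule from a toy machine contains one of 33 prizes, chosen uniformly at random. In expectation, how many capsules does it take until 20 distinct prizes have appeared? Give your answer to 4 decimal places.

With k distinct prizes already seen, the next new one arrives after an expected 33/(33-k) capsules.
Sum over k = 0,...,19: E = 33/33 + 33/32 + 33/31 + ... + 33/15 + 33/14 = 29.98593.

29.9859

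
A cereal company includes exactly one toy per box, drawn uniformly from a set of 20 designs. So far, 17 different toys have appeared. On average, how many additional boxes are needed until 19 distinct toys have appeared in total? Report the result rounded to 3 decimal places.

With k distinct toys already seen, the next new one takes an expected 20/(20-k) boxes.
Sum over k = 17,...,18: E = 20/3 + 20/2 = 16.6667.

16.667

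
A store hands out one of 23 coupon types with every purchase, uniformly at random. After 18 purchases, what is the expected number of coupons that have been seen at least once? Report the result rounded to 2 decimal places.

12.67

For each coupon, P(seen in 18 purchases) = 1 - (22/23)^18 = 0.551.
By linearity of expectation, E[distinct seen] = 23·(1 - (22/23)^18) = 12.667.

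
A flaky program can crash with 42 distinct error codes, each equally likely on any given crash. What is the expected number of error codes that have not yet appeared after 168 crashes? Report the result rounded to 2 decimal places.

For each error code, P(unseen after 168) = (41/42)^168 = 0.017.
By linearity of expectation, E[unseen] = 42·(41/42)^168 = 0.733.

0.73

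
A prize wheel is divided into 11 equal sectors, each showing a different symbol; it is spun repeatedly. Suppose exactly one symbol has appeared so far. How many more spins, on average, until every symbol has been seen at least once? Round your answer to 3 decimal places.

32.219

With k distinct symbols already seen, the next new one takes an expected 11/(11-k) spins.
Sum over k = 1,...,10: E = 11/10 + 11/9 + 11/8 + ... + 11/2 + 11/1 = 32.2187.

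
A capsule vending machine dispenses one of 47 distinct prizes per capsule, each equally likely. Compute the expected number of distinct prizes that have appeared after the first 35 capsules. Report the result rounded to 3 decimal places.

24.859

For each prize, P(seen in 35 capsules) = 1 - (46/47)^35 = 0.5289.
By linearity of expectation, E[distinct seen] = 47·(1 - (46/47)^35) = 24.8590.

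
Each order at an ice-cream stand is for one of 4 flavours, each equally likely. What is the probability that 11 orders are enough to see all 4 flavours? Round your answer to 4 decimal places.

By inclusion–exclusion over which flavours are missing,
P(all seen) = Σ_{j=0}^{4} (-1)^j C(4,j)((4-j)/4)^11
= 1.00000 - 0.16894 + 0.00293 - 0.00000 + 0.00000
= 0.83399.

0.8340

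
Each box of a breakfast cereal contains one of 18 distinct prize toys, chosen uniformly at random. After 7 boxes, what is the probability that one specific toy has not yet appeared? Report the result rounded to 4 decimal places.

Each box misses the fixed toy with probability (18-1)/18 = 17/18, independently.
P(still missing after 7) = (17/18)^7 = 0.67025.

0.6702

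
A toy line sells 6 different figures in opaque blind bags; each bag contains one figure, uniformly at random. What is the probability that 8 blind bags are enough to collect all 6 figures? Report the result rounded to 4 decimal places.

0.1140

Let A_i be the event that figure i is missing after 8 blind bags. By inclusion–exclusion on the A_i,
P(all seen) = Σ_{j=0}^{6} (-1)^j C(6,j)((6-j)/6)^8
= 1.00000 - 1.39541 + 0.58528 - 0.07813 + 0.00229 - 0.00000 + 0.00000
= 0.11403.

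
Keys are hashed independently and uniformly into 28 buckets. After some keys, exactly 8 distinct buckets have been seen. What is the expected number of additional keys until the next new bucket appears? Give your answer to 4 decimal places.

1.4000

Each key yields a new bucket with probability (28-8)/28 = 20/28, so the wait is geometric with mean 28/20.
E = 28/20 = 1.40000.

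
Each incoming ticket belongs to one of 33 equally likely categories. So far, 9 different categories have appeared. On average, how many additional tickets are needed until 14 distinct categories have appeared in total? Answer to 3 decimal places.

The wait to go from k to k+1 distinct categories is geometric with mean 33/(33-k).
Sum over k = 9,...,13: E = 33/24 + 33/23 + 33/22 + 33/21 + 33/20 = 7.5312.

7.531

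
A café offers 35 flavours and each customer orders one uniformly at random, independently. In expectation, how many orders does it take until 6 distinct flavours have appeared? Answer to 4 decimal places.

Going from k to k+1 distinct takes a geometric number of orders with mean 35/(35-k).
Sum over k = 0,...,5: E = 35/35 + 35/34 + 35/33 + 35/32 + 35/31 + 35/30 = 6.47947.

6.4795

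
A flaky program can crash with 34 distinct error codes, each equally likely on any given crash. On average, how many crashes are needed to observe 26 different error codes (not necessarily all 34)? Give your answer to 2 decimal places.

Going from k to k+1 distinct takes a geometric number of crashes with mean 34/(34-k).
Sum over k = 0,...,25: E = 34/34 + 34/33 + 34/32 + ... + 34/10 + 34/9 = 47.612.

47.61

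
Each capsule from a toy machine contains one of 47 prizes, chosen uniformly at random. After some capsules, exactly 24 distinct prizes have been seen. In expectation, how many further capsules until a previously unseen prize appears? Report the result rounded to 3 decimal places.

The number of capsules until the next new prize is geometric with success probability 23/47, so its mean is 47/23.
E = 47/23 = 2.0435.

2.043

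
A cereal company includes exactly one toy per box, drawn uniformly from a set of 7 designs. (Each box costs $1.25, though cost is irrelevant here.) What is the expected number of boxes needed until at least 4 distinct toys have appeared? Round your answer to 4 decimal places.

5.3167

Going from k to k+1 distinct takes a geometric number of boxes with mean 7/(7-k).
Sum over k = 0,...,3: E = 7/7 + 7/6 + 7/5 + 7/4 = 5.31667.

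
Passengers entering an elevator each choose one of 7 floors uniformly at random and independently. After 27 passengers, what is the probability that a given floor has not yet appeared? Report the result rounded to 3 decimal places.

0.016

Each passenger misses the fixed floor with probability (7-1)/7 = 6/7, independently.
P(still missing after 27) = (6/7)^27 = 0.0156.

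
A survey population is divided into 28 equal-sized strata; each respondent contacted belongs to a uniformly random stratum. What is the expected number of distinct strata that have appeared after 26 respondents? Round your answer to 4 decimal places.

17.1231

For each stratum, P(seen in 26 respondents) = 1 - (27/28)^26 = 0.61154.
By linearity of expectation, E[distinct seen] = 28·(1 - (27/28)^26) = 17.12305.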